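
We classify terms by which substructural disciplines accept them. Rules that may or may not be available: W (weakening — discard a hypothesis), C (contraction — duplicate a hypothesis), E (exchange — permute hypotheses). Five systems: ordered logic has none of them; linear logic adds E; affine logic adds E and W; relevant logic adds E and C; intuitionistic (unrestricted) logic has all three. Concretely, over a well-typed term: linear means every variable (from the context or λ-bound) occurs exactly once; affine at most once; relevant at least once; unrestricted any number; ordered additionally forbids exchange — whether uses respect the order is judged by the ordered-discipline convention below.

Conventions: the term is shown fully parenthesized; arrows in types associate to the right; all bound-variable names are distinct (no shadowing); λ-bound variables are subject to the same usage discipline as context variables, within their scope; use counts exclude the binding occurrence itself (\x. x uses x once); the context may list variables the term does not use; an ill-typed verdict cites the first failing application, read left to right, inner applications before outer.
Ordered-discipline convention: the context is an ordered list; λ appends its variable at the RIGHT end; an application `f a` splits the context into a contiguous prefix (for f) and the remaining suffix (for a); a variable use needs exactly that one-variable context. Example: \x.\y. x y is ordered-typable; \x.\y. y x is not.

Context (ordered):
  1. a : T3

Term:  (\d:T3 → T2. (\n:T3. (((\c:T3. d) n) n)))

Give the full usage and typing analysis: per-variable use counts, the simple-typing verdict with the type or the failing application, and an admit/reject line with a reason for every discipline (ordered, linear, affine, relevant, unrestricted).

usage: a ×0; d (bound) ×1; n (bound) ×2; c (bound) ×0
uses in reading order: d, n, n
typing: well-typed at (T3 → T2) → T3 → T2
ordered: ✗, n ×2 used more than once (contraction); a, c never used (weakening)
linear: ✗, n ×2 used more than once (contraction); a, c never used (weakening)
affine: ✗, n ×2 used more than once (contraction)
relevant: ✗, a, c never used (weakening)
unrestricted: ✓, type-checks ((T3 → T2) → T3 → T2) and nothing is barred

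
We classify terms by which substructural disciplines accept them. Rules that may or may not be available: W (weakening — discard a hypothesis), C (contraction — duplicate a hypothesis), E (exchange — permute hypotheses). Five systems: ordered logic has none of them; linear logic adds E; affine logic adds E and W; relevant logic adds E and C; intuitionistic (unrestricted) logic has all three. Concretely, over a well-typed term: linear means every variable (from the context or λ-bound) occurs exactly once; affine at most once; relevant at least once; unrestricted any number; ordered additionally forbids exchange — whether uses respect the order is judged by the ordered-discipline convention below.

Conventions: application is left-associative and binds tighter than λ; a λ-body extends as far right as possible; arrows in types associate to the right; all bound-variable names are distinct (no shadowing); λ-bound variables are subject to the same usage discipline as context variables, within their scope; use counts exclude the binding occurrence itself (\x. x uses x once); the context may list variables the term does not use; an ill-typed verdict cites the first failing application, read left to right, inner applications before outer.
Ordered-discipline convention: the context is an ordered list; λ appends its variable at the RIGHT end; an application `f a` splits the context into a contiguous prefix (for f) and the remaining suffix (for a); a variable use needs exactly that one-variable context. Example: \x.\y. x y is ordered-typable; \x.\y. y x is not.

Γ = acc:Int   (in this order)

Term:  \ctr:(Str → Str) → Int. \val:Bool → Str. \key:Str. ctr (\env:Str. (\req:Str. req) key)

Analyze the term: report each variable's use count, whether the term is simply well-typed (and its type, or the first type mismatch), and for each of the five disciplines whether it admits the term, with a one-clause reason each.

variable uses: acc ×0; ctr (bound) ×1; val (bound) ×0; key (bound) ×1; env (bound) ×0; req (bound) ×1
use order (left to right): ctr, req, key
typing: ✓ — ((Str → Str) → Int) → (Bool → Str) → Str → Int
ordered: ✗, needs weakening: acc, val, env unused
linear: ✗, needs weakening: acc, val, env unused
affine: ✓, at most one use each (acc, ctr, val, key, env, req)
relevant: ✗, needs weakening: acc, val, env unused
unrestricted: ✓, well-typed at ((Str → Str) → Int) → (Bool → Str) → Str → Int; no restrictions here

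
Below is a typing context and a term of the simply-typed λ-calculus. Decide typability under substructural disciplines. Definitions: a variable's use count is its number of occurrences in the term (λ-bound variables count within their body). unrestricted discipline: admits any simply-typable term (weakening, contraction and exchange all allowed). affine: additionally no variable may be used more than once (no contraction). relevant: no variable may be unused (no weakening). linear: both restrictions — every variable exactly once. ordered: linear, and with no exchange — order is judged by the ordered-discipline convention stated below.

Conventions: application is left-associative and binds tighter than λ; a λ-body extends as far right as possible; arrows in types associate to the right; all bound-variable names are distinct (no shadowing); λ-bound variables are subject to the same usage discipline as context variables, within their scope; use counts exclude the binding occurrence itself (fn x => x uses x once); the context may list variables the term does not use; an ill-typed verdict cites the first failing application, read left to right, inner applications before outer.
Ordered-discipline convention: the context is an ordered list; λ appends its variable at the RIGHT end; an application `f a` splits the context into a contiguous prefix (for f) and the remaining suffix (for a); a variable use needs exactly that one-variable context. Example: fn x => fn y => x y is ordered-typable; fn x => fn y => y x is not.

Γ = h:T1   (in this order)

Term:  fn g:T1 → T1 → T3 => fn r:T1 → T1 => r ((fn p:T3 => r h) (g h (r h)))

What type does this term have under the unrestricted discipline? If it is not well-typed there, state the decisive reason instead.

term : (T1 → T1 → T3) → (T1 → T1) → T1
usage: h ×3, g [bound] ×1, r [bound] ×3, p [bound] ×0
order of uses: r, r, h, g, h, r, h
typing: well-typed — term : (T1 → T1 → T3) → (T1 → T1) → T1
per-discipline verdicts: ordered ✗ · linear ✗ · affine ✗ · relevant ✗ · unrestricted ✓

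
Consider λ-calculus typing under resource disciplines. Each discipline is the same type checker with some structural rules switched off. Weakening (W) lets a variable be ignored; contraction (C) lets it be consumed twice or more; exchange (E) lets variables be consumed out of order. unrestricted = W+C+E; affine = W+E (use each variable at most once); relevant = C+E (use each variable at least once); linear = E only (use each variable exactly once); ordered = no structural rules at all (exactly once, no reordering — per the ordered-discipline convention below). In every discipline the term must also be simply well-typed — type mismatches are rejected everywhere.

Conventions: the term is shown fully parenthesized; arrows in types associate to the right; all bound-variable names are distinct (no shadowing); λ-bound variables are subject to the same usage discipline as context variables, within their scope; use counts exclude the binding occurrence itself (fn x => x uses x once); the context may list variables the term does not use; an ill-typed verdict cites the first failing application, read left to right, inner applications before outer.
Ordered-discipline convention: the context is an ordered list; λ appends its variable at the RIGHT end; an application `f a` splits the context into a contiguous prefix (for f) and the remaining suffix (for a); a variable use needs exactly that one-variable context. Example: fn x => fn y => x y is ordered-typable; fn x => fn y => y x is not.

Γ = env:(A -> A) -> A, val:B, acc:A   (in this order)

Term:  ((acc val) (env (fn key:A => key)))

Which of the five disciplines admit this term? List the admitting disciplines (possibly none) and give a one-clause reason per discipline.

admitted in: none
variable uses: env=1, val=1, acc=1, key (bound)=1
order of uses: acc, val, env, key
typing: ill-typed: applying a non-function (A)
ordered: ✗, a type mismatch blocks all five
linear: ✗, the type mismatch rejects it
affine: ✗, not simply typable
relevant: ✗, fails simple typing
unrestricted: ✗, a type mismatch blocks all five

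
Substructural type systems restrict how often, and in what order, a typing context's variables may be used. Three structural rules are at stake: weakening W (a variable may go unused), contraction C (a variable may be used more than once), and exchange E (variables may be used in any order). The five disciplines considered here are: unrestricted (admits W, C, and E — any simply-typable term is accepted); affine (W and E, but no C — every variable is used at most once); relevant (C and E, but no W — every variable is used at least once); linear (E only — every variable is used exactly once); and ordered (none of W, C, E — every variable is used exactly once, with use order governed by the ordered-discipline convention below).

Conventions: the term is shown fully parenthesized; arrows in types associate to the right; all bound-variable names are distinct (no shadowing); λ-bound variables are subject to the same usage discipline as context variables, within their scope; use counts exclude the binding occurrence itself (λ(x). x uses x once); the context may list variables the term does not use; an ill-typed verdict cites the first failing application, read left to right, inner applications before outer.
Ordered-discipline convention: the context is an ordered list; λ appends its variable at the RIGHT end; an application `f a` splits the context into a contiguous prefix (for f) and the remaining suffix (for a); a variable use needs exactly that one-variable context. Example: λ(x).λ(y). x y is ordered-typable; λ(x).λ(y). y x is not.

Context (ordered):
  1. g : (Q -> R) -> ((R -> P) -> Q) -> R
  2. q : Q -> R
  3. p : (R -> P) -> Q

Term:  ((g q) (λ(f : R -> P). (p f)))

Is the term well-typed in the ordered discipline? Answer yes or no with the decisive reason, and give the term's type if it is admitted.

yes — single-use (g, q, p, f), ordered derivation ok; term : R
variable uses: g ×1, q ×1, p ×1, f (bound) ×1
use order (left to right): g, q, p, f
typing: well-typed at R
summary: ordered ✓ | linear ✓ | affine ✓ | relevant ✓ | unrestricted ✓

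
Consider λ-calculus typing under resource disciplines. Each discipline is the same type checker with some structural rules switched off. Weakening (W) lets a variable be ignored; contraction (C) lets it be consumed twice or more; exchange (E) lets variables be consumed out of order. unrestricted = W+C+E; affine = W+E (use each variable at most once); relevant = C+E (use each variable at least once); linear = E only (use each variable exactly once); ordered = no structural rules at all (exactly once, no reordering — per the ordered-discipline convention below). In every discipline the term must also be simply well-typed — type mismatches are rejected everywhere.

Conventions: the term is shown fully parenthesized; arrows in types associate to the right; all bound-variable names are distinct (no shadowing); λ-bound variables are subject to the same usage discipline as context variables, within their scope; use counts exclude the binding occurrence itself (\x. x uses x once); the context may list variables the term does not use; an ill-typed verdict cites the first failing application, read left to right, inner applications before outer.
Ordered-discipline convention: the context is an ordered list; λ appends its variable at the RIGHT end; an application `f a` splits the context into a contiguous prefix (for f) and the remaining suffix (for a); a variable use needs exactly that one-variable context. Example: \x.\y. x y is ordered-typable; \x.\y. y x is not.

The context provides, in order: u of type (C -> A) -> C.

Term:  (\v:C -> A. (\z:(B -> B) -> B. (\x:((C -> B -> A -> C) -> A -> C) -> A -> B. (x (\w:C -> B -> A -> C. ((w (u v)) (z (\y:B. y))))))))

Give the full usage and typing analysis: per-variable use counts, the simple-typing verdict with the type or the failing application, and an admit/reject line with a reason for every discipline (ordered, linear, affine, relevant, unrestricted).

variable uses: u ×1; v [bound] ×1; z [bound] ×1; x [bound] ×1; w [bound] ×1; y [bound] ×1
use order (left to right): x, w, u, v, z, y
typing: well-typed — term : (C -> A) -> ((B -> B) -> B) -> (((C -> B -> A -> C) -> A -> C) -> A -> B) -> A -> B
ordered ✗ (use order x, w, u, v, z, y needs exchange)
linear ✓ (u, v, z, x, w, y: one use apiece)
affine ✓ (at most one use each (u, v, z, x, w, y))
relevant ✓ (none of u, v, z, x, w, y goes unused)
unrestricted ✓ (type-checks ((C -> A) -> ((B -> B) -> B) -> (((C -> B -> A -> C) -> A -> C) -> A -> B) -> A -> B) and nothing is barred)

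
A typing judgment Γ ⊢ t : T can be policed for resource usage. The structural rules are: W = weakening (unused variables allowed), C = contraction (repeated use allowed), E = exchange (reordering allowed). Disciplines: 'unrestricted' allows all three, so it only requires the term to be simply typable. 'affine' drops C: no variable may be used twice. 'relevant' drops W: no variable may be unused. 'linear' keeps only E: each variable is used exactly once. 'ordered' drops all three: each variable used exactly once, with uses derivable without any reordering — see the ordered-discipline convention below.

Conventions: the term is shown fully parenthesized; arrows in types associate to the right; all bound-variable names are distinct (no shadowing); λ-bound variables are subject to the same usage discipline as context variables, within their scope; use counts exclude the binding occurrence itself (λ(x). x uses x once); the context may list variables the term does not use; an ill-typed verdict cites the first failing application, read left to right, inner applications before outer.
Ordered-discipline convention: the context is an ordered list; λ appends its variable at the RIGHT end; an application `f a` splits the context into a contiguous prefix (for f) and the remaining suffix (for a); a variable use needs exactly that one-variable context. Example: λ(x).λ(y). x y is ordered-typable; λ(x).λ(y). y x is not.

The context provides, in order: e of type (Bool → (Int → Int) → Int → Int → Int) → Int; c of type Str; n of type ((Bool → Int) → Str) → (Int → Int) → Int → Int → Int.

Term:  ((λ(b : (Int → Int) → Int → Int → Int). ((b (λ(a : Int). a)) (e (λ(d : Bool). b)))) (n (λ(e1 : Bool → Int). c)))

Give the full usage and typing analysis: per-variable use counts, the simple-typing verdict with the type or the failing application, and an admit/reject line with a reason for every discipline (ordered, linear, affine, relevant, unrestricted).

usage: e ×1; c ×1; n ×1; b [bound] ×2; a [bound] ×1; d [bound] ×0; e1 [bound] ×0
use order (left to right): b, a, e, b, n, c
typing: the term checks, with type Int → Int
ordered: ✗ — needs contraction — b ×2; needs weakening: d, e1 unused
linear: ✗ — needs contraction — b ×2; needs weakening: d, e1 unused
affine: ✗ — needs contraction — b ×2
relevant: ✗ — needs weakening: d, e1 unused
unrestricted: ✓ — well-typed at Int → Int; no restrictions here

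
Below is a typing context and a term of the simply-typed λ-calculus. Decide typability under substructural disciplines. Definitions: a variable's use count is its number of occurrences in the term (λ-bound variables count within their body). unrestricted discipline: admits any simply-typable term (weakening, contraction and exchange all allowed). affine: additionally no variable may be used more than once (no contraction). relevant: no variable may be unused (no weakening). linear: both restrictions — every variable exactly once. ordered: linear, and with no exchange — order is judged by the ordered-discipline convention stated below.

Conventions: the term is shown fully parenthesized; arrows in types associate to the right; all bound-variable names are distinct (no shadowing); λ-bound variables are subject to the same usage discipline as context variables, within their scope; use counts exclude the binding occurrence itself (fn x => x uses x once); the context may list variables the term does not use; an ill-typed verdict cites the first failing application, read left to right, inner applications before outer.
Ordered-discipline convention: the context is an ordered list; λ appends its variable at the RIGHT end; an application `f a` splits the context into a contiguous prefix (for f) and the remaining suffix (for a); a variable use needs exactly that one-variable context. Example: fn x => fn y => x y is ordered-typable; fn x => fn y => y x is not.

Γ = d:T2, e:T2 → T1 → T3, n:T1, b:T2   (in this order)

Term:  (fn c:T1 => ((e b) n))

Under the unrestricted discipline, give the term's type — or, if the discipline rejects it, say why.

term : T1 → T3
usage: d=0, e=1, n=1, b=1, c (λ-bound)=0
left-to-right use order: e, b, n
typing: the term checks, with type T1 → T3
across the five disciplines: ordered ✗; linear ✗; affine ✓; relevant ✗; unrestricted ✓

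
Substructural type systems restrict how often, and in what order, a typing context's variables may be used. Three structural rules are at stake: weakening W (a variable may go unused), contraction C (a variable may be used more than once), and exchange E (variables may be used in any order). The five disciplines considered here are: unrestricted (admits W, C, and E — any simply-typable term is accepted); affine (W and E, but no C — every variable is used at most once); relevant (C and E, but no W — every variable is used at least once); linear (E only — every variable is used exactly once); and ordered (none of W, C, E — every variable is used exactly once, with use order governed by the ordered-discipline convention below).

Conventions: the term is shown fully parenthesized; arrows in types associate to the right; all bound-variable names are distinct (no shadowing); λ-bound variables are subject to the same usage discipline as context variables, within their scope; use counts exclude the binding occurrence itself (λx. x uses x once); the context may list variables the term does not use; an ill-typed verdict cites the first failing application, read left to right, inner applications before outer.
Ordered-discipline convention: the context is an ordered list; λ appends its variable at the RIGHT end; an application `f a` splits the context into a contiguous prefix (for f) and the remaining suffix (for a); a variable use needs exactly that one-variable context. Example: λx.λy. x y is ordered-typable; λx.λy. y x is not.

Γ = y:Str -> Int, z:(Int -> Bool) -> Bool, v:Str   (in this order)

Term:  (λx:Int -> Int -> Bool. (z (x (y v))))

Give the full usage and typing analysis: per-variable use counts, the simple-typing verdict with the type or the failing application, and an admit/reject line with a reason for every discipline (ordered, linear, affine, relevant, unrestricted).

usage: y=1; z=1; v=1; x (λ-bound)=1
left-to-right use order: z, x, y, v
typing: the term checks, with type (Int -> Int -> Bool) -> Bool
ordered ✗ (no ordered split (uses run z, x, y, v))
linear ✓ (exactly-once usage across y, z, v, x)
affine ✓ (y, z, v, x: no repeats, contraction unneeded)
relevant ✓ (at least one use each (y, z, v, x))
unrestricted ✓ (typability at (Int -> Int -> Bool) -> Bool is all that's needed)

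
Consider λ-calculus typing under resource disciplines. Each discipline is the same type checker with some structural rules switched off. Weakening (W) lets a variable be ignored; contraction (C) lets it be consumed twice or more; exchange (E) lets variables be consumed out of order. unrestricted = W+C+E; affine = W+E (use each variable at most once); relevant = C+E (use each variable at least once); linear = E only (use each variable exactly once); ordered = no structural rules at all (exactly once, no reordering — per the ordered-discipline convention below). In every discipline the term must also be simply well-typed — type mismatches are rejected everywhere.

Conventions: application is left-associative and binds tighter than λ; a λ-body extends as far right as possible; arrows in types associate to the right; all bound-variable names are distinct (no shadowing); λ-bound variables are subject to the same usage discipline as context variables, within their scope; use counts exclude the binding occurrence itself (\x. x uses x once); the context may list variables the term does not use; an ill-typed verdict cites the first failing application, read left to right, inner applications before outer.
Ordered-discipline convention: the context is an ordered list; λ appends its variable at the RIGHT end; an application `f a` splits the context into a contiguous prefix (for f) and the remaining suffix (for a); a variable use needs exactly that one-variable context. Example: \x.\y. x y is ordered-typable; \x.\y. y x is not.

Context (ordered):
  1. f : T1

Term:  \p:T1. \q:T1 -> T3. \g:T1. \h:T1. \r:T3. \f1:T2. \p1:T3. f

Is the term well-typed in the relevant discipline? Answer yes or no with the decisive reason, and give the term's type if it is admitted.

no — p, q, g, h, r, f1, p1 left unused
usage: f ×1, p (bound) ×0, q (bound) ×0, g (bound) ×0, h (bound) ×0, r (bound) ×0, f1 (bound) ×0, p1 (bound) ×0
left-to-right use order: f
typing: well-typed — term : T1 -> (T1 -> T3) -> T1 -> T1 -> T3 -> T2 -> T3 -> T1
per-discipline verdicts: ordered ✗, linear ✗, affine ✓, relevant ✗, unrestricted ✓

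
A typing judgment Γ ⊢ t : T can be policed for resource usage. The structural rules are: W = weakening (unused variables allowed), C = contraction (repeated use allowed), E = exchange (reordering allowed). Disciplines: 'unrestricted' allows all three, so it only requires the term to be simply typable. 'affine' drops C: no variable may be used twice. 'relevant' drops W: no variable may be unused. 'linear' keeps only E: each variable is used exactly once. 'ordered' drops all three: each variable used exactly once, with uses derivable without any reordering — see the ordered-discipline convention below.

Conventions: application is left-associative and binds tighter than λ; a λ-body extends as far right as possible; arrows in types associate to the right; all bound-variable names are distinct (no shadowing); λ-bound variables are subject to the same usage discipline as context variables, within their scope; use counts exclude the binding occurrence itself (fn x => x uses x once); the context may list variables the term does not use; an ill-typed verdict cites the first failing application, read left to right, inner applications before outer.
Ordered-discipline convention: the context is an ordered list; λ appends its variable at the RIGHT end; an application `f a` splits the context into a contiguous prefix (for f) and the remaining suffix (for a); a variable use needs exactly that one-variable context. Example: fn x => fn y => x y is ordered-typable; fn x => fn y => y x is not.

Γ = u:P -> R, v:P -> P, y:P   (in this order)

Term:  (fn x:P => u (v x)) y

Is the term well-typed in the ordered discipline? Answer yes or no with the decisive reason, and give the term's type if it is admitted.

yes — one use each (u, v, y, x); ordered split holds; term : R
use counts: u: 1×; v: 1×; y: 1×; x (bound): 1×
use order (left to right): u, v, x, y
typing: the term checks, with type R
all disciplines: ordered ✓; linear ✓; affine ✓; relevant ✓; unrestricted ✓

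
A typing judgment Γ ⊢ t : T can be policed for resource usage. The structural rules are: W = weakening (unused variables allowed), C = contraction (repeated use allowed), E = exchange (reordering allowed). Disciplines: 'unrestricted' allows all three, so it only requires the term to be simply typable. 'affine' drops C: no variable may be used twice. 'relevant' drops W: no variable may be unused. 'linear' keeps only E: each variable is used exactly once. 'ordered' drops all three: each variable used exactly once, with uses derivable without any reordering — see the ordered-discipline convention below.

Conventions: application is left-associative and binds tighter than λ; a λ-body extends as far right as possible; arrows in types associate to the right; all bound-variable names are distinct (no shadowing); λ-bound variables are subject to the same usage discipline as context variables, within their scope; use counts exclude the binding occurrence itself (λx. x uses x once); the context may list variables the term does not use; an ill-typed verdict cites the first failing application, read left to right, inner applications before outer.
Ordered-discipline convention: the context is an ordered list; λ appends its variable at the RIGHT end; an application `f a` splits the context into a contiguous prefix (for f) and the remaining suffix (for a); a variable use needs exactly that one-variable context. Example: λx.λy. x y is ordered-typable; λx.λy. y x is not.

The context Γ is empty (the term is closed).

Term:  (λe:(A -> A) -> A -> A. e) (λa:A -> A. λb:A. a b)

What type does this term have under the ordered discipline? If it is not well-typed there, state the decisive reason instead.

term : (A -> A) -> A -> A
use counts: e (bound): 1, a (bound): 1, b (bound): 1
order of uses: e, a, b
typing: the term checks, with type (A -> A) -> A -> A
across the five disciplines: ordered ✓; linear ✓; affine ✓; relevant ✓; unrestricted ✓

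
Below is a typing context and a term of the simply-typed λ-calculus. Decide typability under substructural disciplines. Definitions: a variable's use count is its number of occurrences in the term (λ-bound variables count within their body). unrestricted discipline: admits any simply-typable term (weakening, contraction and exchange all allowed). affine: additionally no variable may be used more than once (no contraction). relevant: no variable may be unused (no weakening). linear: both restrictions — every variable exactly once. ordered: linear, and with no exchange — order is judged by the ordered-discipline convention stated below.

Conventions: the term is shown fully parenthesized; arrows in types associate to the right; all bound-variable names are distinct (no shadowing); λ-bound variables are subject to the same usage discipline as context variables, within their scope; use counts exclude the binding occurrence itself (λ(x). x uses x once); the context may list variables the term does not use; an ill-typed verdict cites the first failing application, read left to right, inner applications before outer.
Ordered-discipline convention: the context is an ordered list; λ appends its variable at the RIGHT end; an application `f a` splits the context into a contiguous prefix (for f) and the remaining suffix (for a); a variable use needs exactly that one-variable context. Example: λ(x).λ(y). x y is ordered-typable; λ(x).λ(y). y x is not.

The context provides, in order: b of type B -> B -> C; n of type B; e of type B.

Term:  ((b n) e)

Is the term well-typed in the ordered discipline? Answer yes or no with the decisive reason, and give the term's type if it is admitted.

yes — single-use (b, n, e), ordered derivation ok; term : C
variable uses: b=1, n=1, e=1
uses in reading order: b, n, e
typing: ✓ — C
all disciplines: ordered ✓, linear ✓, affine ✓, relevant ✓, unrestricted ✓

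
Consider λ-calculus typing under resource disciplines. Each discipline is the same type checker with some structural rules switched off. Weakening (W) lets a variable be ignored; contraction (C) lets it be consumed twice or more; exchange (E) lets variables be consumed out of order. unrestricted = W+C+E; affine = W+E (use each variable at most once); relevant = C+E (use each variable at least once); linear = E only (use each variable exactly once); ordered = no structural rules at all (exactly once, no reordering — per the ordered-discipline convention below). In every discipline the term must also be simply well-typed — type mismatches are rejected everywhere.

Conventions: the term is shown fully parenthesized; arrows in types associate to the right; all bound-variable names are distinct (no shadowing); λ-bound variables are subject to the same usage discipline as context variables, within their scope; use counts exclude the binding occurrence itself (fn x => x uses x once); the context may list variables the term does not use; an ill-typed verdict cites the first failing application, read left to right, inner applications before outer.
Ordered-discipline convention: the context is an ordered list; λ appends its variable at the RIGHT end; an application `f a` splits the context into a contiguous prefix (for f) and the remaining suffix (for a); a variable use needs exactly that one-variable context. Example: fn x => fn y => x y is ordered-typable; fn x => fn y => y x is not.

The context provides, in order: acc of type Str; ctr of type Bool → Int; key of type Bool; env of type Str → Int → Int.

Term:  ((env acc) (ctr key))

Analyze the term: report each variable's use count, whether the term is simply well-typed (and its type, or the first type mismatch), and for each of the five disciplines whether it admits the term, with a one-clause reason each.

usage: acc: 1×, ctr: 1×, key: 1×, env: 1×
use order (left to right): env, acc, ctr, key
typing: well-typed at Int
ordered: ✗, needs exchange: uses follow env, acc, ctr, key
linear: ✓, each of acc, ctr, key, env used exactly once
affine: ✓, no duplicate uses among acc, ctr, key, env
relevant: ✓, every one of acc, ctr, key, env appears
unrestricted: ✓, type-checks (Int) and nothing is barred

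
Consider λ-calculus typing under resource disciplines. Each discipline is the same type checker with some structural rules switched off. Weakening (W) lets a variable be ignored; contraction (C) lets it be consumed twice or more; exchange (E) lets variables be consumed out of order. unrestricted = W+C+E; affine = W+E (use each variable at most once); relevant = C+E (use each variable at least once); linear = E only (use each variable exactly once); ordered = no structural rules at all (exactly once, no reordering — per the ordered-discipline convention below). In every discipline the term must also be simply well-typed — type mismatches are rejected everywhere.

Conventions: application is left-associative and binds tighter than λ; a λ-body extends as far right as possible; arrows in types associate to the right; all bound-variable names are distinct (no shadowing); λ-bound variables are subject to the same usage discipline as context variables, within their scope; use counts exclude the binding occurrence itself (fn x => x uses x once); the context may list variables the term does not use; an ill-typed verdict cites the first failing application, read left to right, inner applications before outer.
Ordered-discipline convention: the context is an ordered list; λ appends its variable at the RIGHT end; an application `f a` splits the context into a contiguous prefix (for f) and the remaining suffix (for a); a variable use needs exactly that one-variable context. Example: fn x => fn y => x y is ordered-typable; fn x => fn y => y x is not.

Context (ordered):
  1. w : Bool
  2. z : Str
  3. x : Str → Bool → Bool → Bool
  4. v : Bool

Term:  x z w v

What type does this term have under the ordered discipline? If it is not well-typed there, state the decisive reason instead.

not well-typed under ordered — needs exchange: uses follow x, z, w, v
variable uses: w=1; z=1; x=1; v=1
left-to-right use order: x, z, w, v
typing: well-typed — term : Bool
across the five disciplines: ordered ✗; linear ✓; affine ✓; relevant ✓; unrestricted ✓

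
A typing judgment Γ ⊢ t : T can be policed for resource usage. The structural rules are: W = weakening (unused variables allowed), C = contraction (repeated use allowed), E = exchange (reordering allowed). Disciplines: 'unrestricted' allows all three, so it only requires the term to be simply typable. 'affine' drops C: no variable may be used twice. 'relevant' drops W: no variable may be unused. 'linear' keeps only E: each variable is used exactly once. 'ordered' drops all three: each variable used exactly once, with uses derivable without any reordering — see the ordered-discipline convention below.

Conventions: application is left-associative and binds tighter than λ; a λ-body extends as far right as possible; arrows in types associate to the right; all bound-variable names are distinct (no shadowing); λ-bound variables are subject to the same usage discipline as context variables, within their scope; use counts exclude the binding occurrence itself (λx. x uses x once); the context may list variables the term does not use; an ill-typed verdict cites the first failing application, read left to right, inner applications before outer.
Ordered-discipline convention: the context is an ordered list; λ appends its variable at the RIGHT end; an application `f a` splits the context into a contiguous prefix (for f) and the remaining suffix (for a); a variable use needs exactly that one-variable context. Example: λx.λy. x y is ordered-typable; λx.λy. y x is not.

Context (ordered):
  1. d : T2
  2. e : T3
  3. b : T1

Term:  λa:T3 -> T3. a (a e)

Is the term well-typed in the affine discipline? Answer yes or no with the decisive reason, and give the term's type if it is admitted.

no — needs contraction — a ×2
use counts: d: 0×; e: 1×; b: 0×; a (bound): 2×
use order (left to right): a, a, e
typing: ✓ — (T3 -> T3) -> T3
all disciplines: ordered ✗; linear ✗; affine ✗; relevant ✗; unrestricted ✓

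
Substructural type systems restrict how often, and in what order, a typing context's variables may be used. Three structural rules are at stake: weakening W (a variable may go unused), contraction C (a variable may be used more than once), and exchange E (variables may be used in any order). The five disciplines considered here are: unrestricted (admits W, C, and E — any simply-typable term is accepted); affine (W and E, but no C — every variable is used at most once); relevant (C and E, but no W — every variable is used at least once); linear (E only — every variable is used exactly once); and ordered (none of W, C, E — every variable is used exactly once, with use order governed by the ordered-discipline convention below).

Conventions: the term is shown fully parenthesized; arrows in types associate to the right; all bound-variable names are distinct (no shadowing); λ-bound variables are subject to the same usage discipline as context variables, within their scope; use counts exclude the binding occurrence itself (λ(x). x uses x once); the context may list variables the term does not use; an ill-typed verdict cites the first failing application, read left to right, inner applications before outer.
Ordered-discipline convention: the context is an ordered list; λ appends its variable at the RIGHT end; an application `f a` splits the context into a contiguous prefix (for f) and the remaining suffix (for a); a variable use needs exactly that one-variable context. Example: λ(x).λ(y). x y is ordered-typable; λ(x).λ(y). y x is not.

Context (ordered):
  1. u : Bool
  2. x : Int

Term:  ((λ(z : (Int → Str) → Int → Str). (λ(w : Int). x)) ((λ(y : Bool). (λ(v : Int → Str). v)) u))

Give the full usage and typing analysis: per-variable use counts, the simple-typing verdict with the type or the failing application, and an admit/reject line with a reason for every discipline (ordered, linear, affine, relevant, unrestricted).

use counts: u ×1, x ×1, z (λ-bound) ×0, w (λ-bound) ×0, y (λ-bound) ×0, v (λ-bound) ×1
order of uses: x, v, u
typing: well-typed at Int → Int
ordered: ✗, needs weakening: z, w, y unused
linear: ✗, needs weakening: z, w, y unused
affine: ✓, no duplicate uses among u, x, z, w, y, v
relevant: ✗, needs weakening: z, w, y unused
unrestricted: ✓, simply typable at Int → Int; W, C, E all held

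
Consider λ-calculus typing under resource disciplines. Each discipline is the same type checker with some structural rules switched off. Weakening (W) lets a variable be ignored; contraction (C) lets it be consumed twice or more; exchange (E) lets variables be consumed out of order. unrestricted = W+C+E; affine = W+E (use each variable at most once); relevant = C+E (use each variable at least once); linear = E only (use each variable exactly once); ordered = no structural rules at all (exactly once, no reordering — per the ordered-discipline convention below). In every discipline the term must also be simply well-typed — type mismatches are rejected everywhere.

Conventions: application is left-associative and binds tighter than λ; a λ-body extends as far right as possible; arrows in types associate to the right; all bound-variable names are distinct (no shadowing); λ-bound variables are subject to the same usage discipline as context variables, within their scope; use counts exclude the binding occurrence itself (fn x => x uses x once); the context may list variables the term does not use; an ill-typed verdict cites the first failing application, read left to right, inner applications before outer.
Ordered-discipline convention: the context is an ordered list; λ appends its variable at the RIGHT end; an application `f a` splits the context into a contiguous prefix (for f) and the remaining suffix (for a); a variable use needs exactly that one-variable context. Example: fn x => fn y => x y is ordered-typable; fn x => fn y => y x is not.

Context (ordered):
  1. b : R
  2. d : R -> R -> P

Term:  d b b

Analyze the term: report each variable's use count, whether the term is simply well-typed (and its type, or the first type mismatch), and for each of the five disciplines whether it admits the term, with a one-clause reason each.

use counts: b: 2; d: 1
uses in reading order: d, b, b
typing: well-typed at P
ordered ✗ (uses contraction: b ×2)
linear ✗ (uses contraction: b ×2)
affine ✗ (uses contraction: b ×2)
relevant ✓ (b, d: all used, weakening unneeded)
unrestricted ✓ (well-typed at P; no restrictions here)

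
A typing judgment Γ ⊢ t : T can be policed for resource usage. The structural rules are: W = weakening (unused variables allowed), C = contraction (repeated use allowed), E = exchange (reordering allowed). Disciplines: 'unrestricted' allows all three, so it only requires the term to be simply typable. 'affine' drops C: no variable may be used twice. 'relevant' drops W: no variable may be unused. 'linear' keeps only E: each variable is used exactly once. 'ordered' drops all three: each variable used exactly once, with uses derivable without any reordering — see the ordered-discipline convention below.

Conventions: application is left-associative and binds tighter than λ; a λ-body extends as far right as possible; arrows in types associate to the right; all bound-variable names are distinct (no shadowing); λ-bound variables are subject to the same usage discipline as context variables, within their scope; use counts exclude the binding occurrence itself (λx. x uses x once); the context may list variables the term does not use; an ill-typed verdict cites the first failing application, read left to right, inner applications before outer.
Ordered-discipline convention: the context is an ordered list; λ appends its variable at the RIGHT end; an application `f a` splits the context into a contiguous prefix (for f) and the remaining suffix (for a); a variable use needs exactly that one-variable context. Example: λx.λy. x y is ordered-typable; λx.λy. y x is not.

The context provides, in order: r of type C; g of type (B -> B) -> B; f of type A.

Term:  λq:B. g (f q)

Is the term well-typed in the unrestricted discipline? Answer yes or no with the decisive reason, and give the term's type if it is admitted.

no — a type mismatch blocks all five
counts: r=0; g=1; f=1; q (λ-bound)=1
use order (left to right): g, f, q
typing: ill-typed: can't apply a value of type A
across the five disciplines: ordered ✗, linear ✗, affine ✗, relevant ✗, unrestricted ✗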